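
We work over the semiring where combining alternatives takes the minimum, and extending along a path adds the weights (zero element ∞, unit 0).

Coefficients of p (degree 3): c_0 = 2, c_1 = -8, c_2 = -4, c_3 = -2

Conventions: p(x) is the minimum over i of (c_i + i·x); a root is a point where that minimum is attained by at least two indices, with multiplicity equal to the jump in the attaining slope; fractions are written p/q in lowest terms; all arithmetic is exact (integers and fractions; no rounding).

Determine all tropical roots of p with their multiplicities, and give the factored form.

hull edge (i=0, c=2) to (i=1, c=-8): slope -10, span 1
hull edge (i=1, c=-8) to (i=3, c=-2): slope 3, span 2
Factored form: p(x) = -2 ⊗ (x ⊕ (-3)) ⊗ (x ⊕ (-3)) ⊗ (x ⊕ 10)
Answer: roots = -3 (mult 2), 10 (mult 1)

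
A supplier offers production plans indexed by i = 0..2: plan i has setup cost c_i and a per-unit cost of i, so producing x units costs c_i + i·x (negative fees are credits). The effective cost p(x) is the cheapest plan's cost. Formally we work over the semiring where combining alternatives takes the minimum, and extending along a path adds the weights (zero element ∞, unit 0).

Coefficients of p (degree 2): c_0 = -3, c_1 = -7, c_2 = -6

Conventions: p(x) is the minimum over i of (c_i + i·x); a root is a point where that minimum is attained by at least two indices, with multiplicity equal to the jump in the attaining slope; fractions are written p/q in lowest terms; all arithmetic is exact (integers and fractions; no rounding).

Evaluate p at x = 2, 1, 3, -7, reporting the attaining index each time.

p(2) = min(-3+0·2=-3, -7+1·2=-5, -6+2·2=-2) = -5 (attained by i=1)
p(1) = min(-3+0·1=-3, -7+1·1=-6, -6+2·1=-4) = -6 (attained by i=1)
p(3) = min(-3+0·3=-3, -7+1·3=-4, -6+2·3=0) = -4 (attained by i=1)
p(-7) = min(-3+0·(-7)=-3, -7+1·(-7)=-14, -6+2·(-7)=-20) = -20 (attained by i=2)
Answer: p(2) = -5; p(1) = -6; p(3) = -4; p(-7) = -20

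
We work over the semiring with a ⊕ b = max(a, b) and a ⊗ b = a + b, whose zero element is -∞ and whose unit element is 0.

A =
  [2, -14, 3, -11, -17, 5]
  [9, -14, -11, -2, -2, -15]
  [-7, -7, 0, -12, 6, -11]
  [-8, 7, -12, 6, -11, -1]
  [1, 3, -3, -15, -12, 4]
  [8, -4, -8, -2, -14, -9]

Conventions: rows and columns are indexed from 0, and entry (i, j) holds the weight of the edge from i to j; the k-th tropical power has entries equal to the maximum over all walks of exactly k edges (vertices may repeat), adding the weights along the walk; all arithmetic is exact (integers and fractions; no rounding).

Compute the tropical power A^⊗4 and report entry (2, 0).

A^⊗2:
  [13, 1, 5, 3, 9, 7]
  [11, 5, 12, 4, -5, 14]
  [7, 9, 3, -6, 6, 10]
  [16, 13, -4, 12, 5, 5]
  [12, 0, 4, 2, 3, 6]
  [10, 5, 11, 4, -2, 13]
A^⊗3:
  [15, 12, 16, 9, 11, 18]
  [22, 11, 14, 12, 18, 16]
  [18, 9, 10, 8, 9, 12]
  [22, 19, 19, 18, 11, 21]
  [14, 9, 15, 8, 10, 17]
  [21, 11, 13, 11, 17, 15]
A^⊗4:
  [26, 16, 18, 16, 22, 20]
  [24, 21, 25, 18, 20, 27]
  [20, 15, 21, 14, 16, 23]
  [29, 25, 25, 24, 25, 27]
  [25, 15, 17, 15, 21, 19]
  [23, 20, 24, 17, 19, 26]
Key observation: the optimum is the walk 2->4->0->5->0, with weight 6 + 1 + 5 + 8 = 20.
Optimal value attained by: walk 2->4->0->5->0.
Answer: (A^⊗4)[2][0] = 20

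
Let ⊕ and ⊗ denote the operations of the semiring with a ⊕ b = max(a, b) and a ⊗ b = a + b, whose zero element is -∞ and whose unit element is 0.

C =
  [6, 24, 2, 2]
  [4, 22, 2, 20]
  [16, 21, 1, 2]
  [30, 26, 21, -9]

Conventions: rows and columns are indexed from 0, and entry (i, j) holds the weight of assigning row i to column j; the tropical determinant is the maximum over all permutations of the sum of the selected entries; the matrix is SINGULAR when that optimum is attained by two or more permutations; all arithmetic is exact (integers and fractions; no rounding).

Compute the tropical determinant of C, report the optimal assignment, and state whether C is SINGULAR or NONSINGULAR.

σ = (0, 1, 2, 3): 6 + 22 + 1 + (-9) = 20
σ = (0, 1, 3, 2): 6 + 22 + 2 + 21 = 51
σ = (0, 2, 1, 3): 6 + 2 + 21 + (-9) = 20
σ = (0, 2, 3, 1): 6 + 2 + 2 + 26 = 36
σ = (0, 3, 1, 2): 6 + 20 + 21 + 21 = 68
σ = (0, 3, 2, 1): 6 + 20 + 1 + 26 = 53
σ = (1, 0, 2, 3): 24 + 4 + 1 + (-9) = 20
σ = (1, 0, 3, 2): 24 + 4 + 2 + 21 = 51
σ = (1, 2, 0, 3): 24 + 2 + 16 + (-9) = 33
σ = (1, 2, 3, 0): 24 + 2 + 2 + 30 = 58
σ = (1, 3, 0, 2): 24 + 20 + 16 + 21 = 81
σ = (1, 3, 2, 0): 24 + 20 + 1 + 30 = 75
σ = (2, 0, 1, 3): 2 + 4 + 21 + (-9) = 18
σ = (2, 0, 3, 1): 2 + 4 + 2 + 26 = 34
σ = (2, 1, 0, 3): 2 + 22 + 16 + (-9) = 31
σ = (2, 1, 3, 0): 2 + 22 + 2 + 30 = 56
σ = (2, 3, 0, 1): 2 + 20 + 16 + 26 = 64
σ = (2, 3, 1, 0): 2 + 20 + 21 + 30 = 73
σ = (3, 0, 1, 2): 2 + 4 + 21 + 21 = 48
σ = (3, 0, 2, 1): 2 + 4 + 1 + 26 = 33
σ = (3, 1, 0, 2): 2 + 22 + 16 + 21 = 61
σ = (3, 1, 2, 0): 2 + 22 + 1 + 30 = 55
σ = (3, 2, 0, 1): 2 + 2 + 16 + 26 = 46
σ = (3, 2, 1, 0): 2 + 2 + 21 + 30 = 55
Optimal value attained by: σ = (1, 3, 0, 2).
Answer: det⊕(C) = 81; verdict: NONSINGULAR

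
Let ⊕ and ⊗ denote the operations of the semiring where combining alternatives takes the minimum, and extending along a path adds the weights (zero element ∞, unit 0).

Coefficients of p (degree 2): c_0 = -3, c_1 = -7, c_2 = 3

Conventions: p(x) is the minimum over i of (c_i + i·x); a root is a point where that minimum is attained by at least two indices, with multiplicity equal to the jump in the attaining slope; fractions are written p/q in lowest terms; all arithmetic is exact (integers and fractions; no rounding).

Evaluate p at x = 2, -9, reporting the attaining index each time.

p(2) = min(-3+0·2=-3, -7+1·2=-5, 3+2·2=7) = -5 (attained by i=1)
p(-9) = min(-3+0·(-9)=-3, -7+1·(-9)=-16, 3+2·(-9)=-15) = -16 (attained by i=1)
Answer: p(2) = -5; p(-9) = -16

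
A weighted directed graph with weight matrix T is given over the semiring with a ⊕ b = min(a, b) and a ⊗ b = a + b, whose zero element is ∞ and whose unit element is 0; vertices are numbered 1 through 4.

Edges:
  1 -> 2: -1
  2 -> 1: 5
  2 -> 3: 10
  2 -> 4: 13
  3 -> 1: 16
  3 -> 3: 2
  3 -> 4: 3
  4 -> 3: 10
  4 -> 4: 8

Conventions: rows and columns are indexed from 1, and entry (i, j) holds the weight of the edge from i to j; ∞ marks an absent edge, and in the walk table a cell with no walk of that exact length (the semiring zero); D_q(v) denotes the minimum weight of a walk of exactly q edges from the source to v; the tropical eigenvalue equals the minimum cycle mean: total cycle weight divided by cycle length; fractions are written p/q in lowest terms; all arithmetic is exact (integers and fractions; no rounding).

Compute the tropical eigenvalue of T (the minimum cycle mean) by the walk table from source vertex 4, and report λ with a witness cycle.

q=0: [∞, ∞, ∞, 0]
q=1: [∞, ∞, 10, 8]
q=2: [26, ∞, 12, 13]
q=3: [28, 25, 14, 15]
q=4: [30, 27, 16, 17]
Optimal cycle mean attained by: cycle 1->2->1, total (-1) + 5, length 2.
Answer: λ = 2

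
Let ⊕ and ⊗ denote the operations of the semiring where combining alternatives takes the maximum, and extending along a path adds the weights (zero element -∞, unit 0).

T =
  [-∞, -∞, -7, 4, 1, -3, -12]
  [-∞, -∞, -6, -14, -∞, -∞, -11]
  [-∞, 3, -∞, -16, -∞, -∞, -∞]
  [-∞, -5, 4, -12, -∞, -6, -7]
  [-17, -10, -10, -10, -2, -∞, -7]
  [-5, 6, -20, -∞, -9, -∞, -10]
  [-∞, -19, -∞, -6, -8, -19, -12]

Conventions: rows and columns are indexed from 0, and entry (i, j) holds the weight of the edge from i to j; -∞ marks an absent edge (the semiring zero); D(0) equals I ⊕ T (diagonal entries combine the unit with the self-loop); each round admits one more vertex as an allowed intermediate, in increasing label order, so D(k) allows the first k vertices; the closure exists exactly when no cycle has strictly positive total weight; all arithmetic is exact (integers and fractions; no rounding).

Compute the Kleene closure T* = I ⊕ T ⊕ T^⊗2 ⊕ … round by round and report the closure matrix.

D(0):
  [0, -∞, -7, 4, 1, -3, -12]
  [-∞, 0, -6, -14, -∞, -∞, -11]
  [-∞, 3, 0, -16, -∞, -∞, -∞]
  [-∞, -5, 4, 0, -∞, -6, -7]
  [-17, -10, -10, -10, 0, -∞, -7]
  [-5, 6, -20, -∞, -9, 0, -10]
  [-∞, -19, -∞, -6, -8, -19, 0]
D(1):
  [0, -∞, -7, 4, 1, -3, -12]
  [-∞, 0, -6, -14, -∞, -∞, -11]
  [-∞, 3, 0, -16, -∞, -∞, -∞]
  [-∞, -5, 4, 0, -∞, -6, -7]
  [-17, -10, -10, -10, 0, -20, -7]
  [-5, 6, -12, -1, -4, 0, -10]
  [-∞, -19, -∞, -6, -8, -19, 0]
D(2):
  [0, -∞, -7, 4, 1, -3, -12]
  [-∞, 0, -6, -14, -∞, -∞, -11]
  [-∞, 3, 0, -11, -∞, -∞, -8]
  [-∞, -5, 4, 0, -∞, -6, -7]
  [-17, -10, -10, -10, 0, -20, -7]
  [-5, 6, 0, -1, -4, 0, -5]
  [-∞, -19, -25, -6, -8, -19, 0]
D(3):
  [0, -4, -7, 4, 1, -3, -12]
  [-∞, 0, -6, -14, -∞, -∞, -11]
  [-∞, 3, 0, -11, -∞, -∞, -8]
  [-∞, 7, 4, 0, -∞, -6, -4]
  [-17, -7, -10, -10, 0, -20, -7]
  [-5, 6, 0, -1, -4, 0, -5]
  [-∞, -19, -25, -6, -8, -19, 0]
D(4):
  [0, 11, 8, 4, 1, -2, 0]
  [-∞, 0, -6, -14, -∞, -20, -11]
  [-∞, 3, 0, -11, -∞, -17, -8]
  [-∞, 7, 4, 0, -∞, -6, -4]
  [-17, -3, -6, -10, 0, -16, -7]
  [-5, 6, 3, -1, -4, 0, -5]
  [-∞, 1, -2, -6, -8, -12, 0]
D(5):
  [0, 11, 8, 4, 1, -2, 0]
  [-∞, 0, -6, -14, -∞, -20, -11]
  [-∞, 3, 0, -11, -∞, -17, -8]
  [-∞, 7, 4, 0, -∞, -6, -4]
  [-17, -3, -6, -10, 0, -16, -7]
  [-5, 6, 3, -1, -4, 0, -5]
  [-25, 1, -2, -6, -8, -12, 0]
D(6):
  [0, 11, 8, 4, 1, -2, 0]
  [-25, 0, -6, -14, -24, -20, -11]
  [-22, 3, 0, -11, -21, -17, -8]
  [-11, 7, 4, 0, -10, -6, -4]
  [-17, -3, -6, -10, 0, -16, -7]
  [-5, 6, 3, -1, -4, 0, -5]
  [-17, 1, -2, -6, -8, -12, 0]
D(7):
  [0, 11, 8, 4, 1, -2, 0]
  [-25, 0, -6, -14, -19, -20, -11]
  [-22, 3, 0, -11, -16, -17, -8]
  [-11, 7, 4, 0, -10, -6, -4]
  [-17, -3, -6, -10, 0, -16, -7]
  [-5, 6, 3, -1, -4, 0, -5]
  [-17, 1, -2, -6, -8, -12, 0]
Answer: T* = [[0, 11, 8, 4, 1, -2, 0], [-25, 0, -6, -14, -19, -20, -11], [-22, 3, 0, -11, -16, -17, -8], [-11, 7, 4, 0, -10, -6, -4], [-17, -3, -6, -10, 0, -16, -7], [-5, 6, 3, -1, -4, 0, -5], [-17, 1, -2, -6, -8, -12, 0]]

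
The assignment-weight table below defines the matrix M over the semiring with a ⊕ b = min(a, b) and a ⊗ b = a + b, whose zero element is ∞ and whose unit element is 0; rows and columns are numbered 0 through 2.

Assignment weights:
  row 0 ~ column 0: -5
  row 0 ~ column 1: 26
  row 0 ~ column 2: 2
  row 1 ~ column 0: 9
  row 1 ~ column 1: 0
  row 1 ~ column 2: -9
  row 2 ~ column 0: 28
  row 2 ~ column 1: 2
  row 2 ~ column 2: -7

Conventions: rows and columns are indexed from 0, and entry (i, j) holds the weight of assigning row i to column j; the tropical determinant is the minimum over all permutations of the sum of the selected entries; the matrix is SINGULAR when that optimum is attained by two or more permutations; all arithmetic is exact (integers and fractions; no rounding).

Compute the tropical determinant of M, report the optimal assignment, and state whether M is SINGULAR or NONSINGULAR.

σ = (0, 1, 2): (-5) + 0 + (-7) = -12
σ = (0, 2, 1): (-5) + (-9) + 2 = -12
σ = (1, 0, 2): 26 + 9 + (-7) = 28
σ = (1, 2, 0): 26 + (-9) + 28 = 45
σ = (2, 0, 1): 2 + 9 + 2 = 13
σ = (2, 1, 0): 2 + 0 + 28 = 30
Optimal value attained by: σ = (0, 1, 2).
Answer: det⊕(M) = -12; verdict: SINGULAR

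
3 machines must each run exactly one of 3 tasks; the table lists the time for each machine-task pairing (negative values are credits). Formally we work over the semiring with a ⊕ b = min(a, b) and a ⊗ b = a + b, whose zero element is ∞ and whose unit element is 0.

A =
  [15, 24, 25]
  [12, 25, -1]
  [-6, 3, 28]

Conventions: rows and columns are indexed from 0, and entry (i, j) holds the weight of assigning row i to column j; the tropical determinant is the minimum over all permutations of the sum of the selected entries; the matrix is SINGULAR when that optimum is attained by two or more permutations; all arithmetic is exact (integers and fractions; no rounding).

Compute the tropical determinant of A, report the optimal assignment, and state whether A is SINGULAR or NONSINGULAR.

σ = (0, 1, 2): 15 + 25 + 28 = 68
σ = (0, 2, 1): 15 + (-1) + 3 = 17
σ = (1, 0, 2): 24 + 12 + 28 = 64
σ = (1, 2, 0): 24 + (-1) + (-6) = 17
σ = (2, 0, 1): 25 + 12 + 3 = 40
σ = (2, 1, 0): 25 + 25 + (-6) = 44
Optimal value attained by: σ = (0, 2, 1).
Answer: det⊕(A) = 17; verdict: SINGULAR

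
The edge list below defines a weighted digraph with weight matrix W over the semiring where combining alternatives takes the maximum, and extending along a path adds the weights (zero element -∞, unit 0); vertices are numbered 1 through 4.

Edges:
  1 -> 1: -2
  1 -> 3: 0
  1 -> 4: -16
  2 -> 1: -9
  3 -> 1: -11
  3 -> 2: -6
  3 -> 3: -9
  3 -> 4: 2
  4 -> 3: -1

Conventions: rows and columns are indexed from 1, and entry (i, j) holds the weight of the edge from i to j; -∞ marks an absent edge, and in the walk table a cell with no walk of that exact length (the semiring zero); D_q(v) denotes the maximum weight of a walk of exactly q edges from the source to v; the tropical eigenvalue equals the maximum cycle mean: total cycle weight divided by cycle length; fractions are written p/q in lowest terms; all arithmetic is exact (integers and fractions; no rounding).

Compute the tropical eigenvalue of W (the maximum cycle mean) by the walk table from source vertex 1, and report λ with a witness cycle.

q=0: [0, -∞, -∞, -∞]
q=1: [-2, -∞, 0, -16]
q=2: [-4, -6, -2, 2]
q=3: [-6, -8, 1, 0]
q=4: [-8, -5, -1, 3]
Optimal cycle mean attained by: cycle 3->4->3, total 2 + (-1), length 2.
Answer: λ = 1/2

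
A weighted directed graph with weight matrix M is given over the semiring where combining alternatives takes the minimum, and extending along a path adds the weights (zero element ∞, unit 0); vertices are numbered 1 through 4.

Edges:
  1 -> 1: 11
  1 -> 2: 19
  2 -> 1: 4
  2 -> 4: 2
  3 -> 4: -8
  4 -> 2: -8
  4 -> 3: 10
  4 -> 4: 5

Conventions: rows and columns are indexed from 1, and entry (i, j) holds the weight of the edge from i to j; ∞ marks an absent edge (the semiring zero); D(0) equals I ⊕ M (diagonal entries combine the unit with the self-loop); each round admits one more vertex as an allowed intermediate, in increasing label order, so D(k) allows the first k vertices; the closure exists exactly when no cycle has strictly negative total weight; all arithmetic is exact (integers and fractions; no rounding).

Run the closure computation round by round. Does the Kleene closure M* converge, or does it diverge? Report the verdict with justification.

D(0):
  [0, 19, ∞, ∞]
  [4, 0, ∞, 2]
  [∞, ∞, 0, -8]
  [∞, -8, 10, 0]
D(1):
  [0, 19, ∞, ∞]
  [4, 0, ∞, 2]
  [∞, ∞, 0, -8]
  [∞, -8, 10, 0]
Detection: at round 2, diagonal entry (4, 4) turns strictly negative.
Key observation: the cycle 4->2->4 has total weight (-8) + 2, which is strictly negative.
Answer: DIVERGES — negative cycle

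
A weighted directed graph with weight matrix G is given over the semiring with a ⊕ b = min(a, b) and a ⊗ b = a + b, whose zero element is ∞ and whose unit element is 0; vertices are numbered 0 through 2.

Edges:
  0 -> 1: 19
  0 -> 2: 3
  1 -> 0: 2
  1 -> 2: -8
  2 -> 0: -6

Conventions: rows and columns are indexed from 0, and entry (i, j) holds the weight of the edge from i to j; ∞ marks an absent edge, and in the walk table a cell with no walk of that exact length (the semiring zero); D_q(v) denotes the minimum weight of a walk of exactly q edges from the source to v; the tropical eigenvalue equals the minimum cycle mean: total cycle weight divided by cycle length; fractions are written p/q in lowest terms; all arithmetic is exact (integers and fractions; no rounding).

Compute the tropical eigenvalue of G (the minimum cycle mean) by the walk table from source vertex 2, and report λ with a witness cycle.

q=0: [∞, ∞, 0]
q=1: [-6, ∞, ∞]
q=2: [∞, 13, -3]
q=3: [-9, ∞, 5]
Optimal cycle mean attained by: cycle 0->2->0, total 3 + (-6), length 2.
Answer: λ = -3/2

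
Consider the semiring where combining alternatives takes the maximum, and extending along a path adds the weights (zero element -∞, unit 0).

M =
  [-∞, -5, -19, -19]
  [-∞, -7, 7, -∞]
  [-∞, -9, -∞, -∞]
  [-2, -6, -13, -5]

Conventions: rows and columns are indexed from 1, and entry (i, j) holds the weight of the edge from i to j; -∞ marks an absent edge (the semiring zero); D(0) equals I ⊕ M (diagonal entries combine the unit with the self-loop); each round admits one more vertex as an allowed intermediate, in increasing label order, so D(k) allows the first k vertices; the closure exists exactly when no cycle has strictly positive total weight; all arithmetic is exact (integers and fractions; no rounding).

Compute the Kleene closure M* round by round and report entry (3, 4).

D(0):
  [0, -5, -19, -19]
  [-∞, 0, 7, -∞]
  [-∞, -9, 0, -∞]
  [-2, -6, -13, 0]
D(1):
  [0, -5, -19, -19]
  [-∞, 0, 7, -∞]
  [-∞, -9, 0, -∞]
  [-2, -6, -13, 0]
D(2):
  [0, -5, 2, -19]
  [-∞, 0, 7, -∞]
  [-∞, -9, 0, -∞]
  [-2, -6, 1, 0]
D(3):
  [0, -5, 2, -19]
  [-∞, 0, 7, -∞]
  [-∞, -9, 0, -∞]
  [-2, -6, 1, 0]
D(4):
  [0, -5, 2, -19]
  [-∞, 0, 7, -∞]
  [-∞, -9, 0, -∞]
  [-2, -6, 1, 0]
Answer: M*[3][4] = -∞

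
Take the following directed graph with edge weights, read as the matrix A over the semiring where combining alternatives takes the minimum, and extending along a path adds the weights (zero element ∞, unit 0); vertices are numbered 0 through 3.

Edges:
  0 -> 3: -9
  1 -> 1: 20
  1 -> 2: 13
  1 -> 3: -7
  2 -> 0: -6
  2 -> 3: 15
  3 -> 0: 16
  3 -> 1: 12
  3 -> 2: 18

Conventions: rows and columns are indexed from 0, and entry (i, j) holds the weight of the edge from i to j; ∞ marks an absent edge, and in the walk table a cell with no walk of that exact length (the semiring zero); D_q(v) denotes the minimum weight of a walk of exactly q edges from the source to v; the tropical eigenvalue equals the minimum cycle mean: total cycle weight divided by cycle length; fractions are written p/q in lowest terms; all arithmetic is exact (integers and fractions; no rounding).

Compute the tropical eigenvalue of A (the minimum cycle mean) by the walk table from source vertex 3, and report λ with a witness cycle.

q=0: [∞, ∞, ∞, 0]
q=1: [16, 12, 18, ∞]
q=2: [12, 32, 25, 5]
q=3: [19, 17, 23, 3]
q=4: [17, 15, 21, 10]
Optimal cycle mean attained by: cycle 0->3->2->0, total (-9) + 18 + (-6), length 3.
Answer: λ = 1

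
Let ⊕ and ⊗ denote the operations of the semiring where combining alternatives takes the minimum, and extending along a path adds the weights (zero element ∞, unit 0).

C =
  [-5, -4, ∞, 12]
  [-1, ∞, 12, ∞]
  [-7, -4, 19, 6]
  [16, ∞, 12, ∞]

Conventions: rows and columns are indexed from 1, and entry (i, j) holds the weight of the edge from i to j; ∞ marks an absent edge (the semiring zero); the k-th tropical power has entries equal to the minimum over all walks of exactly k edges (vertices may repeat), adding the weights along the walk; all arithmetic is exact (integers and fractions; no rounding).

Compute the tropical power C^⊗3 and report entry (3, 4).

C^⊗2:
  [-10, -9, 8, 7]
  [-6, -5, 31, 11]
  [-12, -11, 8, 5]
  [5, 8, 31, 18]
C^⊗3:
  [-15, -14, 3, 2]
  [-11, -10, 7, 6]
  [-17, -16, 1, 0]
  [0, 1, 20, 17]
Key observation: the optimum is the walk 3->1->1->4, with weight (-7) + (-5) + 12 = 0.
Optimal value attained by: walk 3->1->1->4.
Answer: (C^⊗3)[3][4] = 0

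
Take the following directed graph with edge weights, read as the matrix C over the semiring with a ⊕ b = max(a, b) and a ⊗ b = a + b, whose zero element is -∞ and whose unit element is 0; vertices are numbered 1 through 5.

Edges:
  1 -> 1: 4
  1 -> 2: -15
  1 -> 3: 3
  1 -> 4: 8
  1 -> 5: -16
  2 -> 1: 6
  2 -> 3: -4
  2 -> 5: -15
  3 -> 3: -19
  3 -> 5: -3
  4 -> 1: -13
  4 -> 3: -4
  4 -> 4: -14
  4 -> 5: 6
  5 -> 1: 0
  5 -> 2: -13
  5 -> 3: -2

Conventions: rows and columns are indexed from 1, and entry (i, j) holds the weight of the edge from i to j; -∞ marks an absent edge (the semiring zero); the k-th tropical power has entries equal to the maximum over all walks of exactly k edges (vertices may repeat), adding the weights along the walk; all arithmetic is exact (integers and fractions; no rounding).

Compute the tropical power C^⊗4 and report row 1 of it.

C^⊗2:
  [8, -11, 7, 12, 14]
  [10, -9, 9, 14, -7]
  [-3, -16, -5, -∞, -22]
  [6, -7, 4, -5, -7]
  [4, -15, 3, 8, -5]
C^⊗3:
  [14, 1, 12, 16, 18]
  [14, -5, 13, 18, 20]
  [1, -18, 0, 5, -8]
  [10, -9, 9, 14, 1]
  [8, -11, 7, 12, 14]
C^⊗4:
  [18, 5, 17, 22, 22]
  [20, 7, 18, 22, 24]
  [5, -14, 4, 9, 11]
  [14, -5, 13, 18, 20]
  [14, 1, 12, 16, 18]
Answer: row 1 of C^⊗4 = [18, 5, 17, 22, 22]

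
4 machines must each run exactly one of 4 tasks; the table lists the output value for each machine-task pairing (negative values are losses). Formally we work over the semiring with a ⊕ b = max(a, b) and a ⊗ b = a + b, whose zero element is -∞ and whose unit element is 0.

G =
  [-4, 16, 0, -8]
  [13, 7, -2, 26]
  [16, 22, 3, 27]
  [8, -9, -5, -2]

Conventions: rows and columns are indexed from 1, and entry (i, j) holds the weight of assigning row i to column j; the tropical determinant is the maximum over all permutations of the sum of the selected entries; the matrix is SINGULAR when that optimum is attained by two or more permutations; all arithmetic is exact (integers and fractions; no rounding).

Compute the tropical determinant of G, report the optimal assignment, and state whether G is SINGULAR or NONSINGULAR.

σ = (1, 2, 3, 4): (-4) + 7 + 3 + (-2) = 4
σ = (1, 2, 4, 3): (-4) + 7 + 27 + (-5) = 25
σ = (1, 3, 2, 4): (-4) + (-2) + 22 + (-2) = 14
σ = (1, 3, 4, 2): (-4) + (-2) + 27 + (-9) = 12
σ = (1, 4, 2, 3): (-4) + 26 + 22 + (-5) = 39
σ = (1, 4, 3, 2): (-4) + 26 + 3 + (-9) = 16
σ = (2, 1, 3, 4): 16 + 13 + 3 + (-2) = 30
σ = (2, 1, 4, 3): 16 + 13 + 27 + (-5) = 51
σ = (2, 3, 1, 4): 16 + (-2) + 16 + (-2) = 28
σ = (2, 3, 4, 1): 16 + (-2) + 27 + 8 = 49
σ = (2, 4, 1, 3): 16 + 26 + 16 + (-5) = 53
σ = (2, 4, 3, 1): 16 + 26 + 3 + 8 = 53
σ = (3, 1, 2, 4): 0 + 13 + 22 + (-2) = 33
σ = (3, 1, 4, 2): 0 + 13 + 27 + (-9) = 31
σ = (3, 2, 1, 4): 0 + 7 + 16 + (-2) = 21
σ = (3, 2, 4, 1): 0 + 7 + 27 + 8 = 42
σ = (3, 4, 1, 2): 0 + 26 + 16 + (-9) = 33
σ = (3, 4, 2, 1): 0 + 26 + 22 + 8 = 56
σ = (4, 1, 2, 3): (-8) + 13 + 22 + (-5) = 22
σ = (4, 1, 3, 2): (-8) + 13 + 3 + (-9) = -1
σ = (4, 2, 1, 3): (-8) + 7 + 16 + (-5) = 10
σ = (4, 2, 3, 1): (-8) + 7 + 3 + 8 = 10
σ = (4, 3, 1, 2): (-8) + (-2) + 16 + (-9) = -3
σ = (4, 3, 2, 1): (-8) + (-2) + 22 + 8 = 20
Optimal value attained by: σ = (3, 4, 2, 1).
Answer: det⊕(G) = 56; verdict: NONSINGULAR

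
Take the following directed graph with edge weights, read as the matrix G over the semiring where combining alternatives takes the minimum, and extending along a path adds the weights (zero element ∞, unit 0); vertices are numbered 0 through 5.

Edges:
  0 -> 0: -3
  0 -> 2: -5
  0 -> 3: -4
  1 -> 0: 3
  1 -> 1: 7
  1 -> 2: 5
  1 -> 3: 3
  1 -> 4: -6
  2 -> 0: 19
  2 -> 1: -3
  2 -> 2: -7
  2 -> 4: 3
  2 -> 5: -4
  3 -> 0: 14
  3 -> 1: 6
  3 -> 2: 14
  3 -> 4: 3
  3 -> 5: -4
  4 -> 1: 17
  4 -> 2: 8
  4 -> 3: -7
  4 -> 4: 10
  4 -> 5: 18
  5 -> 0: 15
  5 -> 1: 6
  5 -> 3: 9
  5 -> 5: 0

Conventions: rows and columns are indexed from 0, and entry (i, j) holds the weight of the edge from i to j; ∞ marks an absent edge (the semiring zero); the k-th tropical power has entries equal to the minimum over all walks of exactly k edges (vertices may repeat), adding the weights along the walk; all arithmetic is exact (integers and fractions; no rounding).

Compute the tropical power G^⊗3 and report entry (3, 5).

G^⊗2:
  [-6, -8, -12, -7, -2, -9]
  [0, 2, -2, -13, 1, -1]
  [0, -10, -14, -4, -9, -11]
  [9, 2, 7, -4, 0, -4]
  [7, -1, 1, 3, -4, -11]
  [9, 6, 10, 9, 0, 0]
G^⊗3:
  [-9, -15, -19, -10, -14, -16]
  [-3, -7, -9, -6, -10, -17]
  [-7, -17, -21, -16, -16, -18]
  [5, 2, 0, -7, -4, -8]
  [2, -5, -6, -11, -7, -11]
  [6, 6, 3, -7, 0, 0]
Key observation: the optimum is the walk 3->4->3->5, with weight 3 + (-7) + (-4) = -8.
Optimal value attained by: walk 3->4->3->5.
Answer: (G^⊗3)[3][5] = -8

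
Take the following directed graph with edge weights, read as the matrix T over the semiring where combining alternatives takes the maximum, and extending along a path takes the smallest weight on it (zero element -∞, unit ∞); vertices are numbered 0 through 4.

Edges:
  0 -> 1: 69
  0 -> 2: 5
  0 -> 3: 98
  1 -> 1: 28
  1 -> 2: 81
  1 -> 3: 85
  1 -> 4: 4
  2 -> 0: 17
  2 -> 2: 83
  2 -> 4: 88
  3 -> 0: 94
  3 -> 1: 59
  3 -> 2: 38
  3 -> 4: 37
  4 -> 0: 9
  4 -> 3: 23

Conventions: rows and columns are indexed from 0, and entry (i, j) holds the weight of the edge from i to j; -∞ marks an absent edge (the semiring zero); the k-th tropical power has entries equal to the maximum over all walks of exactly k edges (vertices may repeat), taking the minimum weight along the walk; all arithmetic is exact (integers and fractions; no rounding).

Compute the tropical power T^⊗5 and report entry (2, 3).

T^⊗2:
  [94, 59, 69, 69, 37]
  [85, 59, 81, 28, 81]
  [17, 17, 83, 23, 83]
  [17, 69, 59, 94, 38]
  [23, 23, 23, 9, 23]
T^⊗3:
  [69, 69, 69, 94, 69]
  [28, 69, 81, 85, 81]
  [23, 23, 83, 23, 83]
  [94, 59, 69, 69, 59]
  [17, 23, 23, 23, 23]
T^⊗4:
  [94, 69, 69, 69, 69]
  [85, 59, 81, 69, 81]
  [23, 23, 83, 23, 83]
  [69, 69, 69, 94, 69]
  [23, 23, 23, 23, 23]
T^⊗5:
  [69, 69, 69, 94, 69]
  [69, 69, 81, 85, 81]
  [23, 23, 83, 23, 83]
  [94, 69, 69, 69, 69]
  [23, 23, 23, 23, 23]
Key observation: the optimum is the walk 2->2->2->2->4->3, with weight 83 min 83 min 83 min 88 min 23 = 23.
Optimal value attained by: walk 2->2->2->2->4->3.
Answer: (T^⊗5)[2][3] = 23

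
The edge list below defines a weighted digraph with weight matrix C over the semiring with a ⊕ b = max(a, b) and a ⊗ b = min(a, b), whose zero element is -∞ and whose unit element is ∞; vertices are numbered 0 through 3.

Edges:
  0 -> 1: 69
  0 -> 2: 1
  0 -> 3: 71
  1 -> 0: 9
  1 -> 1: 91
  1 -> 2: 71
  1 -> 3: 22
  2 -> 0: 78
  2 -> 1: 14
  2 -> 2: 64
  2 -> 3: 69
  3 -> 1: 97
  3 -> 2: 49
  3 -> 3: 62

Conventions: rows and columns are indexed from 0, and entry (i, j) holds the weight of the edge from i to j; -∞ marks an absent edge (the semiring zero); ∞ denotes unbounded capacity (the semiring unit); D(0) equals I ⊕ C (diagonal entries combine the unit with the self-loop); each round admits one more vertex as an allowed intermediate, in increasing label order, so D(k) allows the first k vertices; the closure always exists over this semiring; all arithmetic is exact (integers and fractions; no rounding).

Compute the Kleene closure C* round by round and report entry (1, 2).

D(0):
  [∞, 69, 1, 71]
  [9, ∞, 71, 22]
  [78, 14, ∞, 69]
  [-∞, 97, 49, ∞]
D(1):
  [∞, 69, 1, 71]
  [9, ∞, 71, 22]
  [78, 69, ∞, 71]
  [-∞, 97, 49, ∞]
D(2):
  [∞, 69, 69, 71]
  [9, ∞, 71, 22]
  [78, 69, ∞, 71]
  [9, 97, 71, ∞]
D(3):
  [∞, 69, 69, 71]
  [71, ∞, 71, 71]
  [78, 69, ∞, 71]
  [71, 97, 71, ∞]
D(4):
  [∞, 71, 71, 71]
  [71, ∞, 71, 71]
  [78, 71, ∞, 71]
  [71, 97, 71, ∞]
Answer: C*[1][2] = 71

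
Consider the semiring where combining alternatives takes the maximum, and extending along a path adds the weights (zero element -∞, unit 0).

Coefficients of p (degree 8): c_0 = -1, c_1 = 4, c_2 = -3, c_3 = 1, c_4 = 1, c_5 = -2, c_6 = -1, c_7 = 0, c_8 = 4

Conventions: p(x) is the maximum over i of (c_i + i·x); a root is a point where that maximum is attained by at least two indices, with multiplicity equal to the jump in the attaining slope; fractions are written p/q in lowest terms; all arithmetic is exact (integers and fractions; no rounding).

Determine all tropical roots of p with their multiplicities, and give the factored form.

hull edge (i=0, c=-1) to (i=1, c=4): slope 5, span 1
hull edge (i=1, c=4) to (i=8, c=4): slope 0, span 7
Factored form: p(x) = 4 ⊗ (x ⊕ (-5)) ⊗ (x ⊕ 0) ⊗ (x ⊕ 0) ⊗ (x ⊕ 0) ⊗ (x ⊕ 0) ⊗ (x ⊕ 0) ⊗ (x ⊕ 0) ⊗ (x ⊕ 0)
Answer: roots = -5 (mult 1), 0 (mult 7)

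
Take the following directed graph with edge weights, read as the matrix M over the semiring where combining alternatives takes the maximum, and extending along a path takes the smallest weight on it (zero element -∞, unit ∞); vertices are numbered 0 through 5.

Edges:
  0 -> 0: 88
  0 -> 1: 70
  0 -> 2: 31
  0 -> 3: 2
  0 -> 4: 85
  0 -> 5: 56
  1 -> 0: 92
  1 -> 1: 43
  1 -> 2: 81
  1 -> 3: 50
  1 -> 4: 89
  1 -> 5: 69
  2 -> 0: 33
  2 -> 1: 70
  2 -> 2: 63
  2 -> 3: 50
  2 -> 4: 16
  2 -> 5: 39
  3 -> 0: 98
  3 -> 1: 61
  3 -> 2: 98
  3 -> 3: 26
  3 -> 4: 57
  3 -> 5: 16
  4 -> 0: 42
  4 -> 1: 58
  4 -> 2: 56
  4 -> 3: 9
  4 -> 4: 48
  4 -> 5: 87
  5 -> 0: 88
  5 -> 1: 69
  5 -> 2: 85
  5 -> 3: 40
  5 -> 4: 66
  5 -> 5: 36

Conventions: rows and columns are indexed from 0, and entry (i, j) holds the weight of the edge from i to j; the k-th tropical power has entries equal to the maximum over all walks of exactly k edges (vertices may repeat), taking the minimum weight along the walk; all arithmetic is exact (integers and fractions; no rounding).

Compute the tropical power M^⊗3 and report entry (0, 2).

M^⊗2:
  [88, 70, 70, 50, 85, 85]
  [88, 70, 69, 50, 85, 87]
  [70, 63, 70, 50, 70, 69]
  [88, 70, 63, 50, 85, 61]
  [87, 69, 85, 50, 66, 58]
  [88, 70, 69, 50, 85, 69]
M^⊗3:
  [88, 70, 85, 50, 85, 85]
  [88, 70, 85, 50, 85, 85]
  [70, 70, 69, 50, 70, 70]
  [88, 70, 70, 50, 85, 85]
  [87, 70, 69, 50, 85, 69]
  [88, 70, 70, 50, 85, 85]
Key observation: the optimum is the walk 0->4->5->2, with weight 85 min 87 min 85 = 85.
Optimal value attained by: walk 0->4->5->2.
Answer: (M^⊗3)[0][2] = 85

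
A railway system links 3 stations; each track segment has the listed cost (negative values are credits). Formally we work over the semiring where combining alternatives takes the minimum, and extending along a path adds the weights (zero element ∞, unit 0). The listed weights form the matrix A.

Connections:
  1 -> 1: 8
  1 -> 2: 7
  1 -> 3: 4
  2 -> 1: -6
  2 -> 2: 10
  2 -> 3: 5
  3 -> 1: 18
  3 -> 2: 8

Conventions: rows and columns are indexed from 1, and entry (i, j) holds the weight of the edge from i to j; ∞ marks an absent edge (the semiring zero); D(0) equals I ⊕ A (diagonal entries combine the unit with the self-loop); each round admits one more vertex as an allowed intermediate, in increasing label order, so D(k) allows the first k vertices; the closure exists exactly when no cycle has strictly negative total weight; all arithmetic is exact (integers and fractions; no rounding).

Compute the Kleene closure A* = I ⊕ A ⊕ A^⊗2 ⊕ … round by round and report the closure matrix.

D(0):
  [0, 7, 4]
  [-6, 0, 5]
  [18, 8, 0]
D(1):
  [0, 7, 4]
  [-6, 0, -2]
  [18, 8, 0]
D(2):
  [0, 7, 4]
  [-6, 0, -2]
  [2, 8, 0]
D(3):
  [0, 7, 4]
  [-6, 0, -2]
  [2, 8, 0]
Answer: A* = [[0, 7, 4], [-6, 0, -2], [2, 8, 0]]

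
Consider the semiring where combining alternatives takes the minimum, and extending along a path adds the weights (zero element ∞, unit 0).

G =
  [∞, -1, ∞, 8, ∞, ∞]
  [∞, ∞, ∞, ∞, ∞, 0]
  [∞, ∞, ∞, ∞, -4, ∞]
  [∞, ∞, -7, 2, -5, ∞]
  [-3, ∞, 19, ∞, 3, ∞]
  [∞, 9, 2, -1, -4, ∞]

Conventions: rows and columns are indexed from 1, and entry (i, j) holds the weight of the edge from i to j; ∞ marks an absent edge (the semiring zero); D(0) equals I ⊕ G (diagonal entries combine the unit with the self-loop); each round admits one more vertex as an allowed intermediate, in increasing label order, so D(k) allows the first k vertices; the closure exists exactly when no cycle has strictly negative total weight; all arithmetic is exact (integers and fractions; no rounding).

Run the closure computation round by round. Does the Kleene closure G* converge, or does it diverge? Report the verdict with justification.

D(0):
  [0, -1, ∞, 8, ∞, ∞]
  [∞, 0, ∞, ∞, ∞, 0]
  [∞, ∞, 0, ∞, -4, ∞]
  [∞, ∞, -7, 0, -5, ∞]
  [-3, ∞, 19, ∞, 0, ∞]
  [∞, 9, 2, -1, -4, 0]
D(1):
  [0, -1, ∞, 8, ∞, ∞]
  [∞, 0, ∞, ∞, ∞, 0]
  [∞, ∞, 0, ∞, -4, ∞]
  [∞, ∞, -7, 0, -5, ∞]
  [-3, -4, 19, 5, 0, ∞]
  [∞, 9, 2, -1, -4, 0]
D(2):
  [0, -1, ∞, 8, ∞, -1]
  [∞, 0, ∞, ∞, ∞, 0]
  [∞, ∞, 0, ∞, -4, ∞]
  [∞, ∞, -7, 0, -5, ∞]
  [-3, -4, 19, 5, 0, -4]
  [∞, 9, 2, -1, -4, 0]
D(3):
  [0, -1, ∞, 8, ∞, -1]
  [∞, 0, ∞, ∞, ∞, 0]
  [∞, ∞, 0, ∞, -4, ∞]
  [∞, ∞, -7, 0, -11, ∞]
  [-3, -4, 19, 5, 0, -4]
  [∞, 9, 2, -1, -4, 0]
Detection: at round 4, diagonal entry (5, 5) turns strictly negative.
Key observation: the cycle 5->1->4->3->5 has total weight (-3) + 8 + (-7) + (-4), which is strictly negative.
Answer: DIVERGES — negative cycle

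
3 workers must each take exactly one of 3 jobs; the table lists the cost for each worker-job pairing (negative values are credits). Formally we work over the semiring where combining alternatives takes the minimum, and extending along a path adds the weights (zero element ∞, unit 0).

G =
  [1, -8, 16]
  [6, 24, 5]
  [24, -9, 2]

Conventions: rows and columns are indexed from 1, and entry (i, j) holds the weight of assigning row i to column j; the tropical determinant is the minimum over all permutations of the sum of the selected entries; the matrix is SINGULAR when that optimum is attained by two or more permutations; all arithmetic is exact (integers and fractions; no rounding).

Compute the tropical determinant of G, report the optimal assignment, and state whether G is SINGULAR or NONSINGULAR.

σ = (1, 2, 3): 1 + 24 + 2 = 27
σ = (1, 3, 2): 1 + 5 + (-9) = -3
σ = (2, 1, 3): (-8) + 6 + 2 = 0
σ = (2, 3, 1): (-8) + 5 + 24 = 21
σ = (3, 1, 2): 16 + 6 + (-9) = 13
σ = (3, 2, 1): 16 + 24 + 24 = 64
Optimal value attained by: σ = (1, 3, 2).
Answer: det⊕(G) = -3; verdict: NONSINGULAR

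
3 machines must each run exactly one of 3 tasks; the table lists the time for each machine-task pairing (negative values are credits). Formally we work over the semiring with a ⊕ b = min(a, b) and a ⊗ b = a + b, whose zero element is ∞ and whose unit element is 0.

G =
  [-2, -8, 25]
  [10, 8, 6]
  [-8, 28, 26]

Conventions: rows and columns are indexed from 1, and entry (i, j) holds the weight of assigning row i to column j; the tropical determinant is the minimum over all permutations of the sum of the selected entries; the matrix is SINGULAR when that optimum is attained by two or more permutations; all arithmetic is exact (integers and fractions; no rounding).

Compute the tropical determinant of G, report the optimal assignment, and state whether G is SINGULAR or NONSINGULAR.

σ = (1, 2, 3): (-2) + 8 + 26 = 32
σ = (1, 3, 2): (-2) + 6 + 28 = 32
σ = (2, 1, 3): (-8) + 10 + 26 = 28
σ = (2, 3, 1): (-8) + 6 + (-8) = -10
σ = (3, 1, 2): 25 + 10 + 28 = 63
σ = (3, 2, 1): 25 + 8 + (-8) = 25
Optimal value attained by: σ = (2, 3, 1).
Answer: det⊕(G) = -10; verdict: NONSINGULAR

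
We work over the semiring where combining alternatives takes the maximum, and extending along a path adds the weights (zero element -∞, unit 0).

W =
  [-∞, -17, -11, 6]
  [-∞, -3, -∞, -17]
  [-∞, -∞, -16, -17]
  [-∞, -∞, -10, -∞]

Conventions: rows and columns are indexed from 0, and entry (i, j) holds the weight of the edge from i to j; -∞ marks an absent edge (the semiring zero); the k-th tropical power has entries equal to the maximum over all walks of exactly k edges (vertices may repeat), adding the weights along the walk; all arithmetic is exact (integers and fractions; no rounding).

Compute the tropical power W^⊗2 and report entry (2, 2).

W^⊗2:
  [-∞, -20, -4, -28]
  [-∞, -6, -27, -20]
  [-∞, -∞, -27, -33]
  [-∞, -∞, -26, -27]
Key observation: the optimum is the walk 2->3->2, with weight (-17) + (-10) = -27.
Optimal value attained by: walk 2->3->2.
Answer: (W^⊗2)[2][2] = -27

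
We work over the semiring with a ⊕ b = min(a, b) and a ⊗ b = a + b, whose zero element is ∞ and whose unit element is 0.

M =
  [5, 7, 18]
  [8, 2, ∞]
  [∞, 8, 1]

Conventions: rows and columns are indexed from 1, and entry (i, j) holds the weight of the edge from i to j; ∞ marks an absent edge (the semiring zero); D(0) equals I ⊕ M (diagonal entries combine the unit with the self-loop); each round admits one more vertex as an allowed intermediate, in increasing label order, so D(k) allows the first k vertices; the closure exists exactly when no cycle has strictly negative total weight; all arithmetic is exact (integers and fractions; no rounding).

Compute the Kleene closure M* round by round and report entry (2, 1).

D(0):
  [0, 7, 18]
  [8, 0, ∞]
  [∞, 8, 0]
D(1):
  [0, 7, 18]
  [8, 0, 26]
  [∞, 8, 0]
D(2):
  [0, 7, 18]
  [8, 0, 26]
  [16, 8, 0]
D(3):
  [0, 7, 18]
  [8, 0, 26]
  [16, 8, 0]
Answer: M*[2][1] = 8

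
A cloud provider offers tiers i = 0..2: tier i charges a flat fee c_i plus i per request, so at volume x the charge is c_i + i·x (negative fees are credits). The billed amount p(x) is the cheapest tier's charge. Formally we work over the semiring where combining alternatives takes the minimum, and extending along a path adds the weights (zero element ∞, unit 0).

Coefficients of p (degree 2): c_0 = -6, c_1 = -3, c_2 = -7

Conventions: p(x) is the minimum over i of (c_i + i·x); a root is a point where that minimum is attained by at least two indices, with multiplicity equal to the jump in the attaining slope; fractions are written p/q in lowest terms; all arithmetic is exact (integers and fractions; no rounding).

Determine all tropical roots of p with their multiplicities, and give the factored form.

hull edge (i=0, c=-6) to (i=2, c=-7): slope -1/2, span 2
Factored form: p(x) = -7 ⊗ (x ⊕ 1/2) ⊗ (x ⊕ 1/2)
Answer: roots = 1/2 (mult 2)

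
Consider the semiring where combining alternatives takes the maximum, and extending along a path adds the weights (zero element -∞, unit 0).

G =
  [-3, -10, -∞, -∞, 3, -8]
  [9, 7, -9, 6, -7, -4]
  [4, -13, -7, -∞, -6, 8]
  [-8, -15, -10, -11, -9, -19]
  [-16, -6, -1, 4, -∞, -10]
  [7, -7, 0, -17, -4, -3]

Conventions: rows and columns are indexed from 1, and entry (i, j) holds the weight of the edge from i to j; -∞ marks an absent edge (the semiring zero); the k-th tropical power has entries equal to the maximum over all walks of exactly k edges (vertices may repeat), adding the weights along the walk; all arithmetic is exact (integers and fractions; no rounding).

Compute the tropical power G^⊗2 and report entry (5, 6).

G^⊗2:
  [-1, -3, 2, 7, 0, -7]
  [16, 14, -2, 13, 12, 3]
  [15, 1, 8, -2, 7, 5]
  [-6, -8, -10, -5, -5, -2]
  [3, 1, -6, 0, -5, 7]
  [4, 0, -3, 0, 10, 8]
Key observation: the optimum is the walk 5->3->6, with weight (-1) + 8 = 7.
Optimal value attained by: walk 5->3->6.
Answer: (G^⊗2)[5][6] = 7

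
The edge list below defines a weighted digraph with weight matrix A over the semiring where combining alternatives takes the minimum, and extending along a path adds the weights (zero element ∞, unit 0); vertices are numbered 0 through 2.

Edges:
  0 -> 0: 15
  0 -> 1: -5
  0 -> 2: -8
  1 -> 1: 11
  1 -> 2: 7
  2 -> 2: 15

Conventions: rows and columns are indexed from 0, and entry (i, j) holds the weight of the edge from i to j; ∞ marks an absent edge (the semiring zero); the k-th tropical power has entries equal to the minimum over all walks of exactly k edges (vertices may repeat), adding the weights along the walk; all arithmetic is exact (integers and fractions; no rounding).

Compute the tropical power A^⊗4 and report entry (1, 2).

A^⊗2:
  [30, 6, 2]
  [∞, 22, 18]
  [∞, ∞, 30]
A^⊗3:
  [45, 17, 13]
  [∞, 33, 29]
  [∞, ∞, 45]
A^⊗4:
  [60, 28, 24]
  [∞, 44, 40]
  [∞, ∞, 60]
Key observation: the optimum is the walk 1->1->1->1->2, with weight 11 + 11 + 11 + 7 = 40.
Optimal value attained by: walk 1->1->1->1->2.
Answer: (A^⊗4)[1][2] = 40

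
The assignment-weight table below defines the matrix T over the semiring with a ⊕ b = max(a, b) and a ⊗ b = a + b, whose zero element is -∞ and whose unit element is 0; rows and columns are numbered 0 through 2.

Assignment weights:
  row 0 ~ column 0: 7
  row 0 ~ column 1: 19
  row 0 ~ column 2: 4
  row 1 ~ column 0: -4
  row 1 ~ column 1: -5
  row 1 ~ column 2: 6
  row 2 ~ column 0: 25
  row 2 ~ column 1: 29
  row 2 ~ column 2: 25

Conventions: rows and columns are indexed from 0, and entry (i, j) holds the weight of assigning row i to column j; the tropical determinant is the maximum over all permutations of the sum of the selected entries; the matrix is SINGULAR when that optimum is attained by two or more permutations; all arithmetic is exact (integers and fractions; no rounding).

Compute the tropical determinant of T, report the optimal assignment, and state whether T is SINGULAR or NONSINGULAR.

σ = (0, 1, 2): 7 + (-5) + 25 = 27
σ = (0, 2, 1): 7 + 6 + 29 = 42
σ = (1, 0, 2): 19 + (-4) + 25 = 40
σ = (1, 2, 0): 19 + 6 + 25 = 50
σ = (2, 0, 1): 4 + (-4) + 29 = 29
σ = (2, 1, 0): 4 + (-5) + 25 = 24
Optimal value attained by: σ = (1, 2, 0).
Answer: det⊕(T) = 50; verdict: NONSINGULAR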